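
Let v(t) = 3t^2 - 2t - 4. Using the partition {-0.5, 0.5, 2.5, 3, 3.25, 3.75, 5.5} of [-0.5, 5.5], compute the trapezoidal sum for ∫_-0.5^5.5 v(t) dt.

Subinterval widths: 1, 2, 0.5, 0.25, 0.5, 1.75.
v(-0.5) = -2.25, v(0.5) = -4.25, v(2.5) = 9.75, v(3) = 17, v(3.25) = 21.1875, v(3.75) = 30.6875, v(5.5) = 75.75.
On each subinterval the trapezoid contributes (Δt_i/2)·[v(t_{i-1}) + v(t_i)].
Sum = 119.8125.

119.8125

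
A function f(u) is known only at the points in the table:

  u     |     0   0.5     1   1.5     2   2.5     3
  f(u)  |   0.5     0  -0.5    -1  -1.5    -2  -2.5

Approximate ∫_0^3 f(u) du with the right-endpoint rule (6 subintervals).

-3.75

Δu = 0.5.
Sum = 0.5·[0 + (-0.5) + (-1) + (-1.5) + (-2) + (-2.5)] = -3.75.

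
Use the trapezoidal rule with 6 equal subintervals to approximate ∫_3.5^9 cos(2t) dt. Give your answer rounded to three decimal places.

-0.495

Δt = (9 − 3.5)/6 = 11/12.
f(3.5) ≈ 0.754, f(53/12) ≈ -0.830, f(16/3) ≈ -0.323, f(6.25) ≈ 0.998, f(43/6) ≈ -0.195, f(97/12) ≈ -0.897, f(9) ≈ 0.660.
T_6 = (Δt/2)·[f(t_0) + 2f(t_1) + ... + 2f(t_{5}) + f(t_6)].
Sum ≈ -0.495.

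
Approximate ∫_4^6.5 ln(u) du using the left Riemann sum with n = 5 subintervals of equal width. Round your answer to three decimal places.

Δu = (6.5 − 4)/5 = 0.5.
Left endpoints: 4, 4.5, 5, 5.5, 6.
f(4) ≈ 1.386, f(4.5) ≈ 1.504, f(5) ≈ 1.609, f(5.5) ≈ 1.705, f(6) ≈ 1.792.
Sum = Δu · [f(4) + f(4.5) + f(5) + f(5.5) + f(6)].
Sum ≈ 3.998.

3.998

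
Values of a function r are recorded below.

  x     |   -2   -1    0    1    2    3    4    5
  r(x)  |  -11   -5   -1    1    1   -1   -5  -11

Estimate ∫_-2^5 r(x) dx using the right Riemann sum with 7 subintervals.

-21

Δx = 1.
Sum = 1·[(-5) + (-1) + 1 + 1 + (-1) + (-5) + (-11)] = -21.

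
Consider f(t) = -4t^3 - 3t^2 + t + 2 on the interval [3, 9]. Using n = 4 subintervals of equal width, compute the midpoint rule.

-7049.625

Δt = (9 − 3)/4 = 1.5.
Midpoints: 3.75, 5.25, 6.75, 8.25.
f(3.75) = -247.375, f(5.25) = -654.25, f(6.75) = -1358.125, f(8.25) = -2440.
Sum = Δt · [f(3.75) + f(5.25) + f(6.75) + f(8.25)].
Sum = -7049.625.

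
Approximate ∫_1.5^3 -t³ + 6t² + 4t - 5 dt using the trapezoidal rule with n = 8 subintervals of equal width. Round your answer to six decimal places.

Δt = (3 − 1.5)/8 = 0.1875.
f(1.5) = 11.125, f(1.6875) = 57469/4096, f(1.875) = 8705/512, f(2.0625) = 81919/4096, f(2.25) = 22.984375, f(2.4375) = 106153/4096, f(2.625) = 14723/512, f(2.8125) = 128875/4096, f(3) = 34.
T_8 = (Δt/2)·[f(t_0) + 2f(t_1) + ... + 2f(t_{7}) + f(t_8)].
Sum ≈ 34.259033.

34.259033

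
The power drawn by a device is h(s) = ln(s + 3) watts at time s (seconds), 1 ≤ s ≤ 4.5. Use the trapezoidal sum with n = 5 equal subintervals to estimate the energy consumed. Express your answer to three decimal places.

6.062

Δs = (4.5 − 1)/5 = 0.7.
h(1) ≈ 1.386, h(1.7) ≈ 1.548, h(2.4) ≈ 1.686, h(3.1) ≈ 1.808, h(3.8) ≈ 1.917, h(4.5) ≈ 2.015.
T_5 = (Δs/2)·[h(s_0) + 2h(s_1) + ... + 2h(s_{4}) + h(s_5)].
Sum ≈ 6.062.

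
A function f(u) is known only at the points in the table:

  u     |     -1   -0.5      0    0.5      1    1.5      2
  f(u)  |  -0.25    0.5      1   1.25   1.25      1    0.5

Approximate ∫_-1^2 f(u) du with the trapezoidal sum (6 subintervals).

Δu = 0.5.
T_6 = (0.5/2)·[(-0.25) + 2·0.5 + 2·1 + 2·1.25 + 2·1.25 + 2·1 + 0.5] = 2.5625.

2.5625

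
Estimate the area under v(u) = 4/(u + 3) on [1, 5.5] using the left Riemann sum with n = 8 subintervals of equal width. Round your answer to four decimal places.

3.1691

Δu = (5.5 − 1)/8 = 0.5625.
Left endpoints: 1, 1.5625, 2.125, 2.6875, 3.25, 3.8125, 4.375, 4.9375.
v(1) = 1, v(1.5625) = 64/73, v(2.125) = 32/41, v(2.6875) = 64/91, v(3.25) = 0.64, v(3.8125) = 64/109, v(4.375) = 32/59, v(4.9375) = 64/127.
Sum = Δu · [v(1) + v(1.5625) + v(2.125) + ...].
Sum ≈ 3.1691.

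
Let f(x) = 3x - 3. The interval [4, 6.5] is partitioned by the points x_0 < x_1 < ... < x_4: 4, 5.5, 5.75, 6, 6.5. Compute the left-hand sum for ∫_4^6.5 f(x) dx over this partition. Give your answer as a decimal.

Subinterval widths: 1.5, 0.25, 0.25, 0.5.
Left endpoints: 4, 5.5, 5.75, 6.
f(4) = 9, f(5.5) = 13.5, f(5.75) = 14.25, f(6) = 15.
Sum = Σ Δx_i · f(x_i).
Sum = 27.9375.

27.9375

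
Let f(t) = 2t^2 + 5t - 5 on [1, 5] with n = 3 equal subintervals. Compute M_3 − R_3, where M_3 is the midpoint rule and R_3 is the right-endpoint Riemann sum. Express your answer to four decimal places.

-48.8889

M_3 ≈ 121.481481.
R_3 ≈ 170.370370.
M_3 − R_3 ≈ -48.8889.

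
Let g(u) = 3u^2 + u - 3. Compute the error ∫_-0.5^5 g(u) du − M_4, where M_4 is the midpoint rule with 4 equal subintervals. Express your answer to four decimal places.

2.5996

Exact integral: ∫_-0.5^5 g(u) du = 121.
M_4 ≈ 118.400391.
Error ≈ 121 − 118.400391 ≈ 2.5996.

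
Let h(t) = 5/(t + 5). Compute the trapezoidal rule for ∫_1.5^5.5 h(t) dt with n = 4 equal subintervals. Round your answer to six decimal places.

2.403928

Δt = (5.5 − 1.5)/4 = 1.
h(1.5) = 10/13, h(2.5) = 2/3, h(3.5) = 10/17, h(4.5) = 10/19, h(5.5) = 10/21.
T_4 = (Δt/2)·[h(t_0) + 2h(t_1) + 2h(t_2) + 2h(t_3) + h(t_4)].
Sum ≈ 2.403928.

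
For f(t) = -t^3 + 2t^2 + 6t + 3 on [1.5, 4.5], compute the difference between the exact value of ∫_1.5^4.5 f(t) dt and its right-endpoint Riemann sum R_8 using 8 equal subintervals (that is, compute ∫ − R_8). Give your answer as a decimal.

Exact integral: ∫_1.5^4.5 f(t) dt = 20.25.
R_8 = 13.4296875.
Error = 20.25 − 13.4296875 = 6.8203125.

6.8203125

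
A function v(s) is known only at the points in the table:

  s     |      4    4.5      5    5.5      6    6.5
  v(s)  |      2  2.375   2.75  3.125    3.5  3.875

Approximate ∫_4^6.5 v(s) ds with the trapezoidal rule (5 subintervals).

7.34375

Δs = 0.5.
T_5 = (0.5/2)·[2 + 2·2.375 + 2·2.75 + 2·3.125 + 2·3.5 + 3.875] = 7.34375.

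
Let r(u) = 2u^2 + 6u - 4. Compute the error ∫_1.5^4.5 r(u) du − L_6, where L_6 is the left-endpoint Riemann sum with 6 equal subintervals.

Exact integral: ∫_1.5^4.5 r(u) du = 100.5.
L_6 = 87.25.
Error = 100.5 − 87.25 = 13.25.

13.25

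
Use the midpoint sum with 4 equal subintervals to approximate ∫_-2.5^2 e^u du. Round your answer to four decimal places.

6.9354

Δu = (2 − (-2.5))/4 = 1.125.
Midpoints: -1.9375, -0.8125, 0.3125, 1.4375.
f(-1.9375) ≈ 0.1441, f(-0.8125) ≈ 0.4437, f(0.3125) ≈ 1.3668, f(1.4375) ≈ 4.2102.
Sum = Δu · [f(-1.9375) + f(-0.8125) + f(0.3125) + f(1.4375)].
Sum ≈ 6.9354.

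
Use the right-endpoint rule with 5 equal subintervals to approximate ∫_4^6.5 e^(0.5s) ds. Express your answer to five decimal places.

41.59437

Δs = (6.5 − 4)/5 = 0.5.
Right endpoints: 4.5, 5, 5.5, 6, 6.5.
f(4.5) ≈ 9.48774, f(5) ≈ 12.18249, f(5.5) ≈ 15.64263, f(6) ≈ 20.08554, f(6.5) ≈ 25.79034.
Sum = Δs · [f(4.5) + f(5) + f(5.5) + f(6) + f(6.5)].
Sum ≈ 41.59437.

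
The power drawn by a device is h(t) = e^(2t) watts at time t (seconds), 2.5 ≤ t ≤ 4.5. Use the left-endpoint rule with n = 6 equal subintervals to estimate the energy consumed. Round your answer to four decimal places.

Δt = (4.5 − 2.5)/6 = 1/3.
Left endpoints: 2.5, 17/6, 19/6, 3.5, 23/6, 25/6.
h(2.5) ≈ 148.4132, h(17/6) ≈ 289.0694, h(19/6) ≈ 563.0302, h(3.5) ≈ 1096.6332, h(23/6) ≈ 2135.9497, h(25/6) ≈ 4160.2620.
Sum = Δt · [h(2.5) + h(17/6) + h(19/6) + ...].
Sum ≈ 2797.7859.

2797.7859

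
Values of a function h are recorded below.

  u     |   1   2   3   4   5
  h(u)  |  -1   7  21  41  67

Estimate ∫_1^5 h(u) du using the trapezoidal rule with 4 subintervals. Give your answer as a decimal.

102

Δu = 1.
T_4 = (1/2)·[(-1) + 2·7 + 2·21 + 2·41 + 67] = 102.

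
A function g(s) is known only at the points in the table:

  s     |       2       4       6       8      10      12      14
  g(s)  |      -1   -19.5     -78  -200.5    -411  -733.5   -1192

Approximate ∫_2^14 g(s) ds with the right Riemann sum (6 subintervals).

-5269

Δs = 2.
Sum = 2·[(-19.5) + (-78) + (-200.5) + (-411) + (-733.5) + (-1192)] = -5269.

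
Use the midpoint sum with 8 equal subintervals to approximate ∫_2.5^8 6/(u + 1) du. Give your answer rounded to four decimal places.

Δu = (8 − 2.5)/8 = 0.6875.
Midpoints: 2.84375, 3.53125, 4.21875, 4.90625, 5.59375, 6.28125, 6.96875, 7.65625.
f(2.84375) = 64/41, f(3.53125) = 192/145, f(4.21875) = 192/167, f(4.90625) = 64/63, f(5.59375) = 192/211, f(6.28125) = 192/233, f(6.96875) = 64/85, f(7.65625) = 192/277.
Sum = Δu · [f(2.84375) + f(3.53125) + f(4.21875) + ...].
Sum ≈ 5.6586.

5.6586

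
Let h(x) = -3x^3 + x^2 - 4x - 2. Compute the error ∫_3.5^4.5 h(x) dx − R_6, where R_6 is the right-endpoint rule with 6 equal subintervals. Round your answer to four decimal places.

Exact integral: ∫_3.5^4.5 h(x) dx ≈ -196.916667.
R_6 ≈ -208.807870.
Error ≈ -196.916667 − (-208.807870) ≈ 11.8912.

11.8912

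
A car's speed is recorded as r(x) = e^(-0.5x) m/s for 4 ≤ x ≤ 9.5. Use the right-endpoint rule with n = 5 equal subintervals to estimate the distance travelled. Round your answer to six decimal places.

0.190046

Δx = (9.5 − 4)/5 = 1.1.
Right endpoints: 5.1, 6.2, 7.3, 8.4, 9.5.
r(5.1) ≈ 0.078082, r(6.2) ≈ 0.045049, r(7.3) ≈ 0.025991, r(8.4) ≈ 0.014996, r(9.5) ≈ 0.008652.
Sum = Δx · [r(5.1) + r(6.2) + r(7.3) + r(8.4) + r(9.5)].
Sum ≈ 0.190046.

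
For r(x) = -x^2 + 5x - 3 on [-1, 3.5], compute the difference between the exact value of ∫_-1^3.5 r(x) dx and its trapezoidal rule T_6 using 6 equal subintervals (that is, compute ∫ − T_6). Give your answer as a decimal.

0.421875

Exact integral: ∫_-1^3.5 r(x) dx = 0.
T_6 = -0.421875.
Error = 0 − (-0.421875) = 0.421875.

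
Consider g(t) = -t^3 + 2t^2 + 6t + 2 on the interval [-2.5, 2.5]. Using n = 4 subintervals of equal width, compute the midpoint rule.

Δt = (2.5 − (-2.5))/4 = 1.25.
Midpoints: -1.875, -0.625, 0.625, 1.875.
g(-1.875) = 2239/512, g(-0.625) = -371/512, g(0.625) = 3219/512, g(1.875) = 7009/512.
Sum = Δt · [g(-1.875) + g(-0.625) + g(0.625) + g(1.875)].
Sum = 29.53125.

29.53125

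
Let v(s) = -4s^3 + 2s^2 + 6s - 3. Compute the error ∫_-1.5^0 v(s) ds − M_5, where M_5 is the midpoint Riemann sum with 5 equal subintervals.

0.12375

Exact integral: ∫_-1.5^0 v(s) ds = -3.9375.
M_5 = -4.06125.
Error = -3.9375 − (-4.06125) = 0.12375.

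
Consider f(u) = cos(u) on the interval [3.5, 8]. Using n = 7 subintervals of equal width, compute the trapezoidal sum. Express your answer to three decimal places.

1.294

Δu = (8 − 3.5)/7 = 9/14.
f(3.5) ≈ -0.936, f(29/7) ≈ -0.539, f(67/14) ≈ 0.073, f(38/7) ≈ 0.657, f(85/14) ≈ 0.978, f(47/7) ≈ 0.909, f(103/14) ≈ 0.477, f(8) ≈ -0.146.
T_7 = (Δu/2)·[f(u_0) + 2f(u_1) + ... + 2f(u_{6}) + f(u_7)].
Sum ≈ 1.294.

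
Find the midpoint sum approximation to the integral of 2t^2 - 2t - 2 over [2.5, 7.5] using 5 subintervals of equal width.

Δt = (7.5 − 2.5)/5 = 1.
Midpoints: 3, 4, 5, 6, 7.
f(3) = 10, f(4) = 22, f(5) = 38, f(6) = 58, f(7) = 82.
Sum = Δt · [f(3) + f(4) + f(5) + f(6) + f(7)].
Sum = 210.

210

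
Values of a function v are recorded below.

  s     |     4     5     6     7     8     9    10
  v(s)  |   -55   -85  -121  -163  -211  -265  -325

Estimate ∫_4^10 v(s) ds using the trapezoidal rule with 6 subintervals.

Δs = 1.
T_6 = (1/2)·[(-55) + 2·(-85) + 2·(-121) + 2·(-163) + 2·(-211) + 2·(-265) + (-325)] = -1035.

-1035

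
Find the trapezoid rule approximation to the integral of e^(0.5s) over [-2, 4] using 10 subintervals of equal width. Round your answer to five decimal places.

Δs = (4 − (-2))/10 = 0.6.
f(-2) ≈ 0.36788, f(-1.4) ≈ 0.49659, f(-0.8) ≈ 0.67032, f(-0.2) ≈ 0.90484, f(0.4) ≈ 1.22140, f(1) ≈ 1.64872, f(1.6) ≈ 2.22554, f(2.2) ≈ 3.00417, f(2.8) ≈ 4.05520, f(3.4) ≈ 5.47395, f(4) ≈ 7.38906.
T_10 = (Δs/2)·[f(s_0) + 2f(s_1) + ... + 2f(s_{9}) + f(s_10)].
Sum ≈ 14.14751.

14.14751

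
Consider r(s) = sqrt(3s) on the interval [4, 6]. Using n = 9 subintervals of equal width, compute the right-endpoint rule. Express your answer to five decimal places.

Δs = (6 − 4)/9 = 2/9.
Right endpoints: 38/9, 40/9, 14/3, 44/9, 46/9, 16/3, 50/9, 52/9, 6.
r(38/9) ≈ 3.55903, r(40/9) ≈ 3.65148, r(14/3) ≈ 3.74166, r(44/9) ≈ 3.82971, r(46/9) ≈ 3.91578, r(16/3) ≈ 4.00000, r(50/9) ≈ 4.08248, r(52/9) ≈ 4.16333, r(6) ≈ 4.24264.
Sum = Δs · [r(38/9) + r(40/9) + r(14/3) + ...].
Sum ≈ 7.81914.

7.81914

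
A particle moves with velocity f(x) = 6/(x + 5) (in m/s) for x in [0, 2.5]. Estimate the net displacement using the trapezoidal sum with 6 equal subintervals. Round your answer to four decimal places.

2.4347

Δx = (2.5 − 0)/6 = 5/12.
f(0) = 1.2, f(5/12) = 72/65, f(5/6) = 36/35, f(1.25) = 0.96, f(5/3) = 0.9, f(25/12) = 72/85, f(2.5) = 0.8.
T_6 = (Δx/2)·[f(x_0) + 2f(x_1) + ... + 2f(x_{5}) + f(x_6)].
Sum ≈ 2.4347.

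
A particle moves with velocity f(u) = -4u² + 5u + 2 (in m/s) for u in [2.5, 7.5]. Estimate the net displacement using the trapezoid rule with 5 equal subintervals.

Δu = (7.5 − 2.5)/5 = 1.
f(2.5) = -10.5, f(3.5) = -29.5, f(4.5) = -56.5, f(5.5) = -91.5, f(6.5) = -134.5, f(7.5) = -185.5.
T_5 = (Δu/2)·[f(u_0) + 2f(u_1) + ... + 2f(u_{4}) + f(u_5)].
Sum = -410.

-410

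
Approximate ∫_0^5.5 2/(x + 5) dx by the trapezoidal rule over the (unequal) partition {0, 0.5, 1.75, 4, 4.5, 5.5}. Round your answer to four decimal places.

Subinterval widths: 0.5, 1.25, 2.25, 0.5, 1.
f(0) = 0.4, f(0.5) = 4/11, f(1.75) = 8/27, f(4) = 2/9, f(4.5) = 4/19, f(5.5) = 4/21.
On each subinterval the trapezoid contributes (Δx_i/2)·[f(x_{i-1}) + f(x_i)].
Sum ≈ 1.4954.

1.4954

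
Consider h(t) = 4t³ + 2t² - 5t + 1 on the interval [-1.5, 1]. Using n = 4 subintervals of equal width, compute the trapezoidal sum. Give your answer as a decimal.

Δt = (1 − (-1.5))/4 = 0.625.
h(-1.5) = -0.5, h(-0.875) = 4.2265625, h(-0.25) = 2.3125, h(0.375) = -0.3828125, h(1) = 2.
T_4 = (Δt/2)·[h(t_0) + 2h(t_1) + 2h(t_2) + 2h(t_3) + h(t_4)].
Sum = 4.31640625.

4.31640625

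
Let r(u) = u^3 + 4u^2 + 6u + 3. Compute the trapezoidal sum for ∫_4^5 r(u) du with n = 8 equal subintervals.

Δu = (5 − 4)/8 = 0.125.
r(4) = 155, r(4.125) = 84993/512, r(4.25) = 177.515625, r(4.375) = 97051/512, r(4.5) = 202.125, r(4.625) = 110205/512, r(4.75) = 228.921875, r(4.875) = 124503/512, r(5) = 258.
T_8 = (Δu/2)·[r(u_0) + 2r(u_1) + ... + 2r(u_{7}) + r(u_8)].
Sum = 203.62890625.

203.62890625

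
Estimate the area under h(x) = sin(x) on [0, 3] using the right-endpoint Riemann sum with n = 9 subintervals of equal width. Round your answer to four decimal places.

1.9951

Δx = (3 − 0)/9 = 1/3.
Right endpoints: 1/3, 2/3, 1, 4/3, 5/3, 2, 7/3, 8/3, 3.
h(1/3) ≈ 0.3272, h(2/3) ≈ 0.6184, h(1) ≈ 0.8415, h(4/3) ≈ 0.9719, h(5/3) ≈ 0.9954, h(2) ≈ 0.9093, h(7/3) ≈ 0.7231, h(8/3) ≈ 0.4573, h(3) ≈ 0.1411.
Sum = Δx · [h(1/3) + h(2/3) + h(1) + ...].
Sum ≈ 1.9951.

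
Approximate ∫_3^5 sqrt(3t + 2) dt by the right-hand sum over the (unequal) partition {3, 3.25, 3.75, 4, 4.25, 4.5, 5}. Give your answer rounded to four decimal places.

Subinterval widths: 0.25, 0.5, 0.25, 0.25, 0.25, 0.5.
Right endpoints: 3.25, 3.75, 4, 4.25, 4.5, 5.
f(3.25) ≈ 3.4278, f(3.75) ≈ 3.6401, f(4) ≈ 3.7417, f(4.25) ≈ 3.8406, f(4.5) ≈ 3.9370, f(5) ≈ 4.1231.
Sum = Σ Δt_i · f(t_i).
Sum ≈ 7.6183.

7.6183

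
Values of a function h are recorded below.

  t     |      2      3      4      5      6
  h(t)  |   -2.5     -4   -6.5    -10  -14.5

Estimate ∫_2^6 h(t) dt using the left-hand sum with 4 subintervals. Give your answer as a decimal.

-23

Δt = 1.
Sum = 1·[(-2.5) + (-4) + (-6.5) + (-10)] = -23.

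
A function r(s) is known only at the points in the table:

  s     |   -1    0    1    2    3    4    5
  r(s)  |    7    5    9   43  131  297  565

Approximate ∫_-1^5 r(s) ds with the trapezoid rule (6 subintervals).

Δs = 1.
T_6 = (1/2)·[7 + 2·5 + 2·9 + 2·43 + 2·131 + 2·297 + 565] = 771.

771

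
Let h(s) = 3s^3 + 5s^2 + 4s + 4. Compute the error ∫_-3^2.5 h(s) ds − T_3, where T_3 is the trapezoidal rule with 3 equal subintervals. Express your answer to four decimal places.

Exact integral: ∫_-3^2.5 h(s) ds ≈ 56.088542.
T_3 ≈ 64.561343.
Error ≈ 56.088542 − 64.561343 ≈ -8.4728.

-8.4728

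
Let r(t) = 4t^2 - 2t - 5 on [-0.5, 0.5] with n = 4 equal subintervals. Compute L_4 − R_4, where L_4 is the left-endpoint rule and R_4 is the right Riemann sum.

L_4 = -4.375.
R_4 = -4.875.
L_4 − R_4 = 0.5.

0.5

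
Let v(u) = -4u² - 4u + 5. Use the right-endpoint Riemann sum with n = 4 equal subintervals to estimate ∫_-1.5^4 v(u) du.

Δu = (4 − (-1.5))/4 = 1.375.
Right endpoints: -0.125, 1.25, 2.625, 4.
v(-0.125) = 5.4375, v(1.25) = -6.25, v(2.625) = -33.0625, v(4) = -75.
Sum = Δu · [v(-0.125) + v(1.25) + v(2.625) + v(4)].
Sum = -149.703125.

-149.703125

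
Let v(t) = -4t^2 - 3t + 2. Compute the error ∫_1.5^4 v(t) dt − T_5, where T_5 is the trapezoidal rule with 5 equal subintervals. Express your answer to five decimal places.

Exact integral: ∫_1.5^4 v(t) dt ≈ -96.4583333.
T_5 = -96.875.
Error ≈ -96.4583333 − (-96.875) ≈ 0.41667.

0.41667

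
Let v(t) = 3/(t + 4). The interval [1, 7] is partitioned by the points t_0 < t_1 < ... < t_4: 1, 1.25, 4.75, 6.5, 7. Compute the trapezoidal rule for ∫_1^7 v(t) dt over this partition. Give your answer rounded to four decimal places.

2.4360

Subinterval widths: 0.25, 3.5, 1.75, 0.5.
v(1) = 0.6, v(1.25) = 4/7, v(4.75) = 12/35, v(6.5) = 2/7, v(7) = 3/11.
On each subinterval the trapezoid contributes (Δt_i/2)·[v(t_{i-1}) + v(t_i)].
Sum ≈ 2.4360.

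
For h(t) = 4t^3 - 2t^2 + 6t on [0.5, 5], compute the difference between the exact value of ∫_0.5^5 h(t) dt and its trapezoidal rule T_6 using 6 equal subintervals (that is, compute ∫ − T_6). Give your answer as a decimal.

Exact integral: ∫_0.5^5 h(t) dt = 615.9375.
T_6 = 629.015625.
Error = 615.9375 − 629.015625 = -13.078125.

-13.078125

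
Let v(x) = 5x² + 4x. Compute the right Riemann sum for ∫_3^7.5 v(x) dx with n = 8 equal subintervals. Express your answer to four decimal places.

825.3193

Δx = (7.5 − 3)/8 = 0.5625.
Right endpoints: 3.5625, 4.125, 4.6875, 5.25, 5.8125, 6.375, 6.9375, 7.5.
v(3.5625) = 77.70703125, v(4.125) = 101.578125, v(4.6875) = 128.61328125, v(5.25) = 158.8125, v(5.8125) = 192.17578125, v(6.375) = 228.703125, v(6.9375) = 268.39453125, v(7.5) = 311.25.
Sum = Δx · [v(3.5625) + v(4.125) + v(4.6875) + ...].
Sum ≈ 825.3193.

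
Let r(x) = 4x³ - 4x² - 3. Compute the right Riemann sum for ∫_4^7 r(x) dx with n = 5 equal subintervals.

2070.36

Δx = (7 − 4)/5 = 0.6.
Right endpoints: 4.6, 5.2, 5.8, 6.4, 7.
r(4.6) = 301.704, r(5.2) = 451.272, r(5.8) = 642.888, r(6.4) = 881.736, r(7) = 1173.
Sum = Δx · [r(4.6) + r(5.2) + r(5.8) + r(6.4) + r(7)].
Sum = 2070.36.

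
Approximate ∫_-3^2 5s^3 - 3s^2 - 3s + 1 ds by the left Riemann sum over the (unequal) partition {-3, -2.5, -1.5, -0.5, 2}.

Subinterval widths: 0.5, 1, 1, 2.5.
Left endpoints: -3, -2.5, -1.5, -0.5.
f(-3) = -152, f(-2.5) = -88.375, f(-1.5) = -18.125, f(-0.5) = 1.125.
Sum = Σ Δs_i · f(s_i).
Sum = -179.6875.

-179.6875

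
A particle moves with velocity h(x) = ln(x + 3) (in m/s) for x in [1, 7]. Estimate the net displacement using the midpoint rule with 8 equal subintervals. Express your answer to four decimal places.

Δx = (7 − 1)/8 = 0.75.
Midpoints: 1.375, 2.125, 2.875, 3.625, 4.375, 5.125, 5.875, 6.625.
h(1.375) ≈ 1.4759, h(2.125) ≈ 1.6341, h(2.875) ≈ 1.7707, h(3.625) ≈ 1.8909, h(4.375) ≈ 1.9981, h(5.125) ≈ 2.0949, h(5.875) ≈ 2.1832, h(6.625) ≈ 2.2644.
Sum = Δx · [h(1.375) + h(2.125) + h(2.875) + ...].
Sum ≈ 11.4842.

11.4842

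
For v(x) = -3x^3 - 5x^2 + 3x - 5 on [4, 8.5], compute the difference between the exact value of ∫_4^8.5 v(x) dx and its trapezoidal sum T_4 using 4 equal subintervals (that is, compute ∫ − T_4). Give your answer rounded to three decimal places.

Exact integral: ∫_4^8.5 v(x) dx = -4578.046875.
T_4 ≈ -4636.18652.
Error ≈ -4578.046875 − (-4636.18652) ≈ 58.140.

58.140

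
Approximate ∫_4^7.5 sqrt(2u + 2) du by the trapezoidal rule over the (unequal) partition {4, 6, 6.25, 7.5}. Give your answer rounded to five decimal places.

12.80450

Subinterval widths: 2, 0.25, 1.25.
f(4) ≈ 3.16228, f(6) ≈ 3.74166, f(6.25) ≈ 3.80789, f(7.5) ≈ 4.12311.
On each subinterval the trapezoid contributes (Δu_i/2)·[f(u_{i-1}) + f(u_i)].
Sum ≈ 12.80450.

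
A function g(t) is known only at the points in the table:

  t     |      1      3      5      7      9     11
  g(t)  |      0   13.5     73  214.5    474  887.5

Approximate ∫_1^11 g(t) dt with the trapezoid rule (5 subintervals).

Δt = 2.
T_5 = (2/2)·[0 + 2·13.5 + 2·73 + 2·214.5 + 2·474 + 887.5] = 2437.5.

2437.5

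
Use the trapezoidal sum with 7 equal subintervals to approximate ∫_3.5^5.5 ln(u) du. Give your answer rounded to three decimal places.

Δu = (5.5 − 3.5)/7 = 2/7.
f(3.5) ≈ 1.253, f(53/14) ≈ 1.331, f(57/14) ≈ 1.404, f(61/14) ≈ 1.472, f(65/14) ≈ 1.535, f(69/14) ≈ 1.595, f(73/14) ≈ 1.651, f(5.5) ≈ 1.705.
T_7 = (Δu/2)·[f(u_0) + 2f(u_1) + ... + 2f(u_{6}) + f(u_7)].
Sum ≈ 2.991.

2.991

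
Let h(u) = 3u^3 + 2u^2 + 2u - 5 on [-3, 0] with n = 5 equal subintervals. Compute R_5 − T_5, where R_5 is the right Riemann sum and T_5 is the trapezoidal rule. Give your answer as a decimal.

R_5 = -48.12.
T_5 = -68.82.
R_5 − T_5 = 20.7.

20.7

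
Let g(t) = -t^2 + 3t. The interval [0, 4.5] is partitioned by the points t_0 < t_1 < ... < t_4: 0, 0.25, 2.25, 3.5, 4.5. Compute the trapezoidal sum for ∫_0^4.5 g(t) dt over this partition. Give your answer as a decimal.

-1.828125

Subinterval widths: 0.25, 2, 1.25, 1.
g(0) = 0, g(0.25) = 0.6875, g(2.25) = 1.6875, g(3.5) = -1.75, g(4.5) = -6.75.
On each subinterval the trapezoid contributes (Δt_i/2)·[g(t_{i-1}) + g(t_i)].
Sum = -1.828125.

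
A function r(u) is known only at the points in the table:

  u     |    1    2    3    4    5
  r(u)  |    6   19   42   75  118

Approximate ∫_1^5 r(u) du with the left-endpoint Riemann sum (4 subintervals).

Δu = 1.
Sum = 1·[6 + 19 + 42 + 75] = 142.

142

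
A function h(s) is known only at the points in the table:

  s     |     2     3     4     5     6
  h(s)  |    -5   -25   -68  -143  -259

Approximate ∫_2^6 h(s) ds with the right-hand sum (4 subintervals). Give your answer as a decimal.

-495

Δs = 1.
Sum = 1·[(-25) + (-68) + (-143) + (-259)] = -495.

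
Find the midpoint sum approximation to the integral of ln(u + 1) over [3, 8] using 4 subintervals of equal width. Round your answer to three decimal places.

Δu = (8 − 3)/4 = 1.25.
Midpoints: 3.625, 4.875, 6.125, 7.375.
f(3.625) ≈ 1.531, f(4.875) ≈ 1.771, f(6.125) ≈ 1.964, f(7.375) ≈ 2.125.
Sum = Δu · [f(3.625) + f(4.875) + f(6.125) + f(7.375)].
Sum ≈ 9.239.

9.239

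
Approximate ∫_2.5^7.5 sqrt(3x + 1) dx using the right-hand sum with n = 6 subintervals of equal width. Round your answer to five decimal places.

20.60190

Δx = (7.5 − 2.5)/6 = 5/6.
Right endpoints: 10/3, 25/6, 5, 35/6, 20/3, 7.5.
f(10/3) ≈ 3.31662, f(25/6) ≈ 3.67423, f(5) ≈ 4.00000, f(35/6) ≈ 4.30116, f(20/3) ≈ 4.58258, f(7.5) ≈ 4.84768.
Sum = Δx · [f(10/3) + f(25/6) + f(5) + ...].
Sum ≈ 20.60190.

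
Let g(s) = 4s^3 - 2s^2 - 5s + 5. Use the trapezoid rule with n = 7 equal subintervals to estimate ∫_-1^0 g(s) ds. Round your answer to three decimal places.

5.806

Δs = (0 − (-1))/7 = 1/7.
g(-1) = 4, g(-6/7) = 1817/343, g(-5/7) = 2090/343, g(-4/7) = 2215/343, g(-3/7) = 2216/343, g(-2/7) = 2117/343, g(-1/7) = 1942/343, g(0) = 5.
T_7 = (Δs/2)·[g(s_0) + 2g(s_1) + ... + 2g(s_{6}) + g(s_7)].
Sum ≈ 5.806.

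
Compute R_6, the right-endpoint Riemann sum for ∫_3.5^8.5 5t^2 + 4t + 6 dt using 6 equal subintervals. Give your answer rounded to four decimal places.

Δt = (8.5 − 3.5)/6 = 5/6.
Right endpoints: 13/3, 31/6, 6, 41/6, 23/3, 8.5.
f(13/3) = 1055/9, f(31/6) = 5765/36, f(6) = 210, f(41/6) = 9605/36, f(23/3) = 2975/9, f(8.5) = 401.25.
Sum = Δt · [f(13/3) + f(31/6) + f(6) + ...].
Sum ≈ 1238.3102.

1238.3102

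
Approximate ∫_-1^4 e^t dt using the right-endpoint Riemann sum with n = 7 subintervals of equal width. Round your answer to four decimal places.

Δt = (4 − (-1))/7 = 5/7.
Right endpoints: -2/7, 3/7, 8/7, 13/7, 18/7, 23/7, 4.
f(-2/7) ≈ 0.7515, f(3/7) ≈ 1.5351, f(8/7) ≈ 3.1357, f(13/7) ≈ 6.4054, f(18/7) ≈ 13.0845, f(23/7) ≈ 26.7281, f(4) ≈ 54.5982.
Sum = Δt · [f(-2/7) + f(3/7) + f(8/7) + ...].
Sum ≈ 75.8846.

75.8846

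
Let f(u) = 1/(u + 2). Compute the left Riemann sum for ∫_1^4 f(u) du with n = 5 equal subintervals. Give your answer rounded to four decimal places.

0.7456

Δu = (4 − 1)/5 = 0.6.
Left endpoints: 1, 1.6, 2.2, 2.8, 3.4.
f(1) = 1/3, f(1.6) = 5/18, f(2.2) = 5/21, f(2.8) = 5/24, f(3.4) = 5/27.
Sum = Δu · [f(1) + f(1.6) + f(2.2) + f(2.8) + f(3.4)].
Sum ≈ 0.7456.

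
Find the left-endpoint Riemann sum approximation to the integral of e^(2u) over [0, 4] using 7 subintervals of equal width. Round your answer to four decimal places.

797.3130

Δu = (4 − 0)/7 = 4/7.
Left endpoints: 0, 4/7, 8/7, 12/7, 16/7, 20/7, 24/7.
f(0) ≈ 1.0000, f(4/7) ≈ 3.1357, f(8/7) ≈ 9.8327, f(12/7) ≈ 30.8326, f(16/7) ≈ 96.6821, f(20/7) ≈ 303.1676, f(24/7) ≈ 950.6470.
Sum = Δu · [f(0) + f(4/7) + f(8/7) + ...].
Sum ≈ 797.3130.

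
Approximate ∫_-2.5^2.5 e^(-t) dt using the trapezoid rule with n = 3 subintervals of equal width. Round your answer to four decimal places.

Δt = (2.5 − (-2.5))/3 = 5/3.
f(-2.5) ≈ 12.1825, f(-5/6) ≈ 2.3010, f(5/6) ≈ 0.4346, f(2.5) ≈ 0.0821.
T_3 = (Δt/2)·[f(t_0) + 2f(t_1) + 2f(t_2) + f(t_3)].
Sum ≈ 14.7798.

14.7798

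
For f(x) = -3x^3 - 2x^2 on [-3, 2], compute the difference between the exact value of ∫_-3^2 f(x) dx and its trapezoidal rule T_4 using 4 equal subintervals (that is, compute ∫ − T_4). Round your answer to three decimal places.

-3.255

Exact integral: ∫_-3^2 f(x) dx ≈ 25.41667.
T_4 = 28.671875.
Error ≈ 25.41667 − 28.671875 ≈ -3.255.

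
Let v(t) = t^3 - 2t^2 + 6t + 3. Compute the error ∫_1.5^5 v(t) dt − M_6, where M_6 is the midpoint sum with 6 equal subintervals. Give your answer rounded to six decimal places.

Exact integral: ∫_1.5^5 v(t) dt ≈ 152.65104167.
M_6 ≈ 151.88187211.
Error ≈ 152.65104167 − 151.88187211 ≈ 0.769170.

0.769170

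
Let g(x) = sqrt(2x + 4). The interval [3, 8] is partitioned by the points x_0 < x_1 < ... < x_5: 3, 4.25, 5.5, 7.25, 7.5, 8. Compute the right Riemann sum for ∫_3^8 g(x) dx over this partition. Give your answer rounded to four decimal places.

20.1135

Subinterval widths: 1.25, 1.25, 1.75, 0.25, 0.5.
Right endpoints: 4.25, 5.5, 7.25, 7.5, 8.
g(4.25) ≈ 3.5355, g(5.5) ≈ 3.8730, g(7.25) ≈ 4.3012, g(7.5) ≈ 4.3589, g(8) ≈ 4.4721.
Sum = Σ Δx_i · g(x_i).
Sum ≈ 20.1135.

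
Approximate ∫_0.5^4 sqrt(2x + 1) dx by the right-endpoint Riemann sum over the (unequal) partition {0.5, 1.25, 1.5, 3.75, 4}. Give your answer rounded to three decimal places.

Subinterval widths: 0.75, 0.25, 2.25, 0.25.
Right endpoints: 1.25, 1.5, 3.75, 4.
f(1.25) ≈ 1.871, f(1.5) ≈ 2.000, f(3.75) ≈ 2.915, f(4) ≈ 3.000.
Sum = Σ Δx_i · f(x_i).
Sum ≈ 9.213.

9.213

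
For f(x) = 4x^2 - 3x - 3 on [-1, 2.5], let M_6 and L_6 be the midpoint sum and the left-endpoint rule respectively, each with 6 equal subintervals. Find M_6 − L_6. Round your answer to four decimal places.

M_6 ≈ 3.394676.
L_6 ≈ 1.523148.
M_6 − L_6 ≈ 1.8715.

1.8715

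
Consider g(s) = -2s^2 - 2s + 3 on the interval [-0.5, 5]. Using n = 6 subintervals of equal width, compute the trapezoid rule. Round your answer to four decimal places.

-93.2072

Δs = (5 − (-0.5))/6 = 11/12.
g(-0.5) = 3.5, g(5/12) = 131/72, g(4/3) = -29/9, g(2.25) = -11.625, g(19/6) = -421/18, g(49/12) = -2773/72, g(5) = -57.
T_6 = (Δs/2)·[g(s_0) + 2g(s_1) + ... + 2g(s_{5}) + g(s_6)].
Sum ≈ -93.2072.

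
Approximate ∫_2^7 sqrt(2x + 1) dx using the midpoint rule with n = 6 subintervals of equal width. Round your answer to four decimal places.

Δx = (7 − 2)/6 = 5/6.
Midpoints: 29/12, 3.25, 49/12, 59/12, 5.75, 79/12.
f(29/12) ≈ 2.4152, f(3.25) ≈ 2.7386, f(49/12) ≈ 3.0277, f(59/12) ≈ 3.2914, f(5.75) ≈ 3.5355, f(79/12) ≈ 3.7639.
Sum = Δx · [f(29/12) + f(3.25) + f(49/12) + ...].
Sum ≈ 15.6436.

15.6436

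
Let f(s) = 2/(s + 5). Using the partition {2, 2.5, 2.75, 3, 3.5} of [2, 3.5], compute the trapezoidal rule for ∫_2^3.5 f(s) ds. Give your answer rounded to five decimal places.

0.38852

Subinterval widths: 0.5, 0.25, 0.25, 0.5.
f(2) = 2/7, f(2.5) = 4/15, f(2.75) = 8/31, f(3) = 0.25, f(3.5) = 4/17.
On each subinterval the trapezoid contributes (Δs_i/2)·[f(s_{i-1}) + f(s_i)].
Sum ≈ 0.38852.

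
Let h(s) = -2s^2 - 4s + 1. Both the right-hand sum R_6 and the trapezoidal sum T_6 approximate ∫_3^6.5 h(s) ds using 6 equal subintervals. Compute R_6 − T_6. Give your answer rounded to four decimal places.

-23.4792

R_6 ≈ -251.959491.
T_6 ≈ -228.480324.
R_6 − T_6 ≈ -23.4792.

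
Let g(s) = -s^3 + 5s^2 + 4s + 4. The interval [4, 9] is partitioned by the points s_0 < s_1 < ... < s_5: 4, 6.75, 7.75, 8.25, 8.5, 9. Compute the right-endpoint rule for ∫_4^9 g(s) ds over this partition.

-552.01171875

Subinterval widths: 2.75, 1, 0.5, 0.25, 0.5.
Right endpoints: 6.75, 7.75, 8.25, 8.5, 9.
g(6.75) = -48.734375, g(7.75) = -130.171875, g(8.25) = -184.203125, g(8.5) = -214.875, g(9) = -284.
Sum = Σ Δs_i · g(s_i).
Sum = -552.01171875.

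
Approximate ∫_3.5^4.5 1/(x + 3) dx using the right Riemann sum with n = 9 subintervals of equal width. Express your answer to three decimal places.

Δx = (4.5 − 3.5)/9 = 1/9.
Right endpoints: 65/18, 67/18, 23/6, 71/18, 73/18, 25/6, 77/18, 79/18, 4.5.
f(65/18) = 18/119, f(67/18) = 18/121, f(23/6) = 6/41, f(71/18) = 0.144, f(73/18) = 18/127, f(25/6) = 6/43, f(77/18) = 18/131, f(79/18) = 18/133, f(4.5) = 2/15.
Sum = Δx · [f(65/18) + f(67/18) + f(23/6) + ...].
Sum ≈ 0.142.

0.142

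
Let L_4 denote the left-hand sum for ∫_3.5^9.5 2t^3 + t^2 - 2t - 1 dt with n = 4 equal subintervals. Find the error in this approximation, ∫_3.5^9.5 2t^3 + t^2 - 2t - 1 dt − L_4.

1181.25

Exact integral: ∫_3.5^9.5 f(t) dt = 4185.
L_4 = 3003.75.
Error = 4185 − 3003.75 = 1181.25.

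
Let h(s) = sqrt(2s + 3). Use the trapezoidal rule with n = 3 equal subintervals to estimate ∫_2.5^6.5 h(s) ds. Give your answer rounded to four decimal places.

13.7756

Δs = (6.5 − 2.5)/3 = 4/3.
h(2.5) ≈ 2.8284, h(23/6) ≈ 3.2660, h(31/6) ≈ 3.6515, h(6.5) ≈ 4.0000.
T_3 = (Δs/2)·[h(s_0) + 2h(s_1) + 2h(s_2) + h(s_3)].
Sum ≈ 13.7756.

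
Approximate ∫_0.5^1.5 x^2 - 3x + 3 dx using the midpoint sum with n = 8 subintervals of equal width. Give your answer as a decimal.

1.08203125

Δx = (1.5 − 0.5)/8 = 0.125.
Midpoints: 0.5625, 0.6875, 0.8125, 0.9375, 1.0625, 1.1875, 1.3125, 1.4375.
f(0.5625) = 1.62890625, f(0.6875) = 1.41015625, f(0.8125) = 1.22265625, f(0.9375) = 1.06640625, f(1.0625) = 0.94140625, f(1.1875) = 0.84765625, f(1.3125) = 0.78515625, f(1.4375) = 0.75390625.
Sum = Δx · [f(0.5625) + f(0.6875) + f(0.8125) + ...].
Sum = 1.08203125.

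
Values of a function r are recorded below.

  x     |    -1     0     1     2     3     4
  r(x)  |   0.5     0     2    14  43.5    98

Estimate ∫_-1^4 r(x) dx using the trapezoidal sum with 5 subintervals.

Δx = 1.
T_5 = (1/2)·[0.5 + 2·0 + 2·2 + 2·14 + 2·43.5 + 98] = 108.75.

108.75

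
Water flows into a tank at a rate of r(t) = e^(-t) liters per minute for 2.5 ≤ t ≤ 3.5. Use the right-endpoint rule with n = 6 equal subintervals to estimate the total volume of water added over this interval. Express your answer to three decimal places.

Δt = (3.5 − 2.5)/6 = 1/6.
Right endpoints: 8/3, 17/6, 3, 19/6, 10/3, 3.5.
r(8/3) ≈ 0.069, r(17/6) ≈ 0.059, r(3) ≈ 0.050, r(19/6) ≈ 0.042, r(10/3) ≈ 0.036, r(3.5) ≈ 0.030.
Sum = Δt · [r(8/3) + r(17/6) + r(3) + ...].
Sum ≈ 0.048.

0.048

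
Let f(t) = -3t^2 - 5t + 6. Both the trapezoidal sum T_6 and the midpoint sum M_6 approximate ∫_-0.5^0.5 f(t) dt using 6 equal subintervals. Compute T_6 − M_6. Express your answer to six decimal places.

T_6 ≈ 5.73611111.
M_6 ≈ 5.75694444.
T_6 − M_6 ≈ -0.020833.

-0.020833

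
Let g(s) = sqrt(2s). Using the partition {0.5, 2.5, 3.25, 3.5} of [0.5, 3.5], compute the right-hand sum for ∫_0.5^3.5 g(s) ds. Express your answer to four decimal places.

7.0457

Subinterval widths: 2, 0.75, 0.25.
Right endpoints: 2.5, 3.25, 3.5.
g(2.5) ≈ 2.2361, g(3.25) ≈ 2.5495, g(3.5) ≈ 2.6458.
Sum = Σ Δs_i · g(s_i).
Sum ≈ 7.0457.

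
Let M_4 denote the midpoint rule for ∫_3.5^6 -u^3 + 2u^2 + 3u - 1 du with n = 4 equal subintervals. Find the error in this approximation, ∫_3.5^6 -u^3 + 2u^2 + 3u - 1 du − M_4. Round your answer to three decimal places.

Exact integral: ∫_3.5^6 f(u) du ≈ -137.94271.
M_4 ≈ -136.94580.
Error ≈ -137.94271 − (-136.94580) ≈ -0.997.

-0.997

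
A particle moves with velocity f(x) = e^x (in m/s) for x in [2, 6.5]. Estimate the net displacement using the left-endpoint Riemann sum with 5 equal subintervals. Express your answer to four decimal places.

Δx = (6.5 − 2)/5 = 0.9.
Left endpoints: 2, 2.9, 3.8, 4.7, 5.6.
f(2) ≈ 7.3891, f(2.9) ≈ 18.1741, f(3.8) ≈ 44.7012, f(4.7) ≈ 109.9472, f(5.6) ≈ 270.4264.
Sum = Δx · [f(2) + f(2.9) + f(3.8) + f(4.7) + f(5.6)].
Sum ≈ 405.5742.

405.5742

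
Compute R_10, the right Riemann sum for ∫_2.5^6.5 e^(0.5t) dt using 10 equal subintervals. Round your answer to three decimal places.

49.209

Δt = (6.5 − 2.5)/10 = 0.4.
Right endpoints: 2.9, 3.3, 3.7, 4.1, 4.5, 4.9, 5.3, 5.7, 6.1, 6.5.
f(2.9) ≈ 4.263, f(3.3) ≈ 5.207, f(3.7) ≈ 6.360, f(4.1) ≈ 7.768, f(4.5) ≈ 9.488, f(4.9) ≈ 11.588, f(5.3) ≈ 14.154, f(5.7) ≈ 17.288, f(6.1) ≈ 21.115, f(6.5) ≈ 25.790.
Sum = Δt · [f(2.9) + f(3.3) + f(3.7) + ...].
Sum ≈ 49.209.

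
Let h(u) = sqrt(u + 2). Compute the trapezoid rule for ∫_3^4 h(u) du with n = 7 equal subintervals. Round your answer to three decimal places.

2.344

Δu = (4 − 3)/7 = 1/7.
h(3) ≈ 2.236, h(22/7) ≈ 2.268, h(23/7) ≈ 2.299, h(24/7) ≈ 2.330, h(25/7) ≈ 2.360, h(26/7) ≈ 2.390, h(27/7) ≈ 2.420, h(4) ≈ 2.449.
T_7 = (Δu/2)·[h(u_0) + 2h(u_1) + ... + 2h(u_{6}) + h(u_7)].
Sum ≈ 2.344.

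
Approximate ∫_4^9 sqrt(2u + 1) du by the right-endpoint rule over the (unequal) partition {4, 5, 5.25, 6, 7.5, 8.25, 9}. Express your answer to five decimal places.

19.27523

Subinterval widths: 1, 0.25, 0.75, 1.5, 0.75, 0.75.
Right endpoints: 5, 5.25, 6, 7.5, 8.25, 9.
f(5) ≈ 3.31662, f(5.25) ≈ 3.39116, f(6) ≈ 3.60555, f(7.5) ≈ 4.00000, f(8.25) ≈ 4.18330, f(9) ≈ 4.35890.
Sum = Σ Δu_i · f(u_i).
Sum ≈ 19.27523.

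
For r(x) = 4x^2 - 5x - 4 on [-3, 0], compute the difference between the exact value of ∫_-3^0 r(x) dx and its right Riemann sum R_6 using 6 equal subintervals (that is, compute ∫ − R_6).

Exact integral: ∫_-3^0 r(x) dx = 46.5.
R_6 = 34.25.
Error = 46.5 − 34.25 = 12.25.

12.25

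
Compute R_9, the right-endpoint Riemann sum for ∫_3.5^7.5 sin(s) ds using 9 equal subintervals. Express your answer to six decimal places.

Δs = (7.5 − 3.5)/9 = 4/9.
Right endpoints: 71/18, 79/18, 29/6, 95/18, 103/18, 37/6, 119/18, 127/18, 7.5.
f(71/18) ≈ -0.719340, f(79/18) ≈ -0.948129, f(29/6) ≈ -0.992695, f(95/18) ≈ -0.844380, f(103/18) ≈ -0.532002, f(37/6) ≈ -0.116255, f(119/18) ≈ 0.322080, f(127/18) ≈ 0.697835, f(7.5) ≈ 0.938000.
Sum = Δs · [f(71/18) + f(79/18) + f(29/6) + ...].
Sum ≈ -0.975505.

-0.975505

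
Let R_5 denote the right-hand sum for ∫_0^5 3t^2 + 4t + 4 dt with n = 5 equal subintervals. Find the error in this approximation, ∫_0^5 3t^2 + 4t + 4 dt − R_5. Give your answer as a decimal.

Exact integral: ∫_0^5 f(t) dt = 195.
R_5 = 245.
Error = 195 − 245 = -50.

-50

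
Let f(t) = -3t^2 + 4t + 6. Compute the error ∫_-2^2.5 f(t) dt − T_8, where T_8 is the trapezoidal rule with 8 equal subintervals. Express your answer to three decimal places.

0.712

Exact integral: ∫_-2^2.5 f(t) dt = 7.875.
T_8 ≈ 7.16309.
Error ≈ 7.875 − 7.16309 ≈ 0.712.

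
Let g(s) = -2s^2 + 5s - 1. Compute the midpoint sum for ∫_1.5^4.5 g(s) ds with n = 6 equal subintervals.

-16.375

Δs = (4.5 − 1.5)/6 = 0.5.
Midpoints: 1.75, 2.25, 2.75, 3.25, 3.75, 4.25.
g(1.75) = 1.625, g(2.25) = 0.125, g(2.75) = -2.375, g(3.25) = -5.875, g(3.75) = -10.375, g(4.25) = -15.875.
Sum = Δs · [g(1.75) + g(2.25) + g(2.75) + ...].
Sum = -16.375.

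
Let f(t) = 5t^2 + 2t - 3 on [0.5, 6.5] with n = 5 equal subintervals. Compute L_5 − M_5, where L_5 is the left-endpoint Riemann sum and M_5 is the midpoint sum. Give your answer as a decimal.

L_5 = 355.5.
M_5 = 477.9.
L_5 − M_5 = -122.4.

-122.4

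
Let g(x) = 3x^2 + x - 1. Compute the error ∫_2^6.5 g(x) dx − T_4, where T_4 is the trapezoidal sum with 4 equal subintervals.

-2.84765625

Exact integral: ∫_2^6.5 g(x) dx = 281.25.
T_4 = 284.09765625.
Error = 281.25 − 284.09765625 = -2.84765625.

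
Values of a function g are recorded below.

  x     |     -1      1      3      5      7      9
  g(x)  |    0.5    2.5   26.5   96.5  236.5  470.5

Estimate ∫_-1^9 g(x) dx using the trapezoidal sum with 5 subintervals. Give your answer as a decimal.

Δx = 2.
T_5 = (2/2)·[0.5 + 2·2.5 + 2·26.5 + 2·96.5 + 2·236.5 + 470.5] = 1195.

1195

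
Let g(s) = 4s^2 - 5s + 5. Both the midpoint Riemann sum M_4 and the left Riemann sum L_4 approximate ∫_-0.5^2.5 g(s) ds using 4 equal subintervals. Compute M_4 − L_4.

M_4 = 20.4375.
L_4 = 18.75.
M_4 − L_4 = 1.6875.

1.6875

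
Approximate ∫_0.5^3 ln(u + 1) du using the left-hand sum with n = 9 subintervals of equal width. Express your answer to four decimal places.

2.2981

Δu = (3 − 0.5)/9 = 5/18.
Left endpoints: 0.5, 7/9, 19/18, 4/3, 29/18, 17/9, 13/6, 22/9, 49/18.
f(0.5) ≈ 0.4055, f(7/9) ≈ 0.5754, f(19/18) ≈ 0.7205, f(4/3) ≈ 0.8473, f(29/18) ≈ 0.9598, f(17/9) ≈ 1.0609, f(13/6) ≈ 1.1527, f(22/9) ≈ 1.2368, f(49/18) ≈ 1.3143.
Sum = Δu · [f(0.5) + f(7/9) + f(19/18) + ...].
Sum ≈ 2.2981.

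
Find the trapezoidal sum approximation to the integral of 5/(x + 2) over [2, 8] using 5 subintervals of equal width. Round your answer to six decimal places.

4.612638

Δx = (8 − 2)/5 = 1.2.
f(2) = 1.25, f(3.2) = 25/26, f(4.4) = 0.78125, f(5.6) = 25/38, f(6.8) = 25/44, f(8) = 0.5.
T_5 = (Δx/2)·[f(x_0) + 2f(x_1) + ... + 2f(x_{4}) + f(x_5)].
Sum ≈ 4.612638.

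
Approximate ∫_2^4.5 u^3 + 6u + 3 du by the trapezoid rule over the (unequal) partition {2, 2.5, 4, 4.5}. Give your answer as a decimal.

Subinterval widths: 0.5, 1.5, 0.5.
f(2) = 23, f(2.5) = 33.625, f(4) = 91, f(4.5) = 121.125.
On each subinterval the trapezoid contributes (Δu_i/2)·[f(u_{i-1}) + f(u_i)].
Sum = 160.65625.

160.65625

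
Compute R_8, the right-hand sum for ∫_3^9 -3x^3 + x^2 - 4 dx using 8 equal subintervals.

Δx = (9 − 3)/8 = 0.75.
Right endpoints: 3.75, 4.5, 5.25, 6, 6.75, 7.5, 8.25, 9.
f(3.75) = -148.140625, f(4.5) = -257.125, f(5.25) = -410.546875, f(6) = -616, f(6.75) = -881.078125, f(7.5) = -1213.375, f(8.25) = -1620.484375, f(9) = -2110.
Sum = Δx · [f(3.75) + f(4.5) + f(5.25) + ...].
Sum = -5442.5625.

-5442.5625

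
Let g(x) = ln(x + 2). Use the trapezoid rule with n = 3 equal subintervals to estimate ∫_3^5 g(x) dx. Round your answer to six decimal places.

3.572068

Δx = (5 − 3)/3 = 2/3.
g(3) ≈ 1.609438, g(11/3) ≈ 1.734601, g(13/3) ≈ 1.845827, g(5) ≈ 1.945910.
T_3 = (Δx/2)·[g(x_0) + 2g(x_1) + 2g(x_2) + g(x_3)].
Sum ≈ 3.572068.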